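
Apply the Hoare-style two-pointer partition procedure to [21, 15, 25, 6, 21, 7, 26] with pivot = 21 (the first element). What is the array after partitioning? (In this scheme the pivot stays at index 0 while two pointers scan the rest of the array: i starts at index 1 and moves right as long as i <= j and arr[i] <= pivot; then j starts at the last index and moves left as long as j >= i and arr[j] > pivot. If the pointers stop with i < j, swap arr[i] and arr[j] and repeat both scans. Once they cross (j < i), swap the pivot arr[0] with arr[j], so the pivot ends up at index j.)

Hoare-style two-pointer partition with pivot = 21:

Initial array: [21, 15, 25, 6, 21, 7, 26]

Pointers start at i = 1, j = 6.
i stops at index 2 (arr[2]=25 > 21), j stops at index 5 (arr[5]=7 <= 21): swap arr[2] and arr[5], array becomes [21, 15, 7, 6, 21, 25, 26]
i ends at 5, j ends at 4: the pointers have crossed (j < i), so scanning stops.

Swap pivot arr[0] with arr[4] to place pivot at position 4: [21, 15, 7, 6, 21, 25, 26]
Pivot position: 4

After partitioning with pivot 21, the array becomes [21, 15, 7, 6, 21, 25, 26]. The pivot is placed at index 4. All elements to the left of the pivot are <= 21, and all elements to the right are > 21.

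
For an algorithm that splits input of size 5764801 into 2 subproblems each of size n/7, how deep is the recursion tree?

For divide and conquer with division factor 7:

Problem sizes at each level:
Level 0: 5764801
Level 1: 823543
Level 2: 117649
Level 3: 16807
Level 4: 2401
Level 5: 343
Level 6: 49
Level 7: 7
Level 8: 1

The root is level 0 and the size-1 base case is level 8 (the tree spans levels 0 through 8, i.e. 9 levels counting the root), so the depth is the number of divisions: log_7(5764801) = 8

The recursion tree depth is log_7(5764801) = 8. At each level, the problem size is divided by 7, so it takes 8 divisions to reduce to a base case of size 1. The algorithm makes 2 recursive calls at each level.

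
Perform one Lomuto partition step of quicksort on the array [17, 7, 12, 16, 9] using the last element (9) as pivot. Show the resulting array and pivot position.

Lomuto partition with pivot = 9:

Initial array: [17, 7, 12, 16, 9]

arr[0]=17 > 9: no swap
arr[1]=7 <= 9: swap with position 0, array becomes [7, 17, 12, 16, 9]
arr[2]=12 > 9: no swap
arr[3]=16 > 9: no swap

Place pivot at position 1: [7, 9, 12, 16, 17]
Pivot position: 1

After partitioning with pivot 9, the array becomes [7, 9, 12, 16, 17]. The pivot is placed at index 1. All elements to the left of the pivot are <= 9, and all elements to the right are > 9.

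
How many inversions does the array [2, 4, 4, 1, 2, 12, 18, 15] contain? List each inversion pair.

Finding inversions in [2, 4, 4, 1, 2, 12, 18, 15]:

(0, 3): arr[0]=2 > arr[3]=1
(1, 3): arr[1]=4 > arr[3]=1
(1, 4): arr[1]=4 > arr[4]=2
(2, 3): arr[2]=4 > arr[3]=1
(2, 4): arr[2]=4 > arr[4]=2
(6, 7): arr[6]=18 > arr[7]=15

Total inversions: 6

The array has 6 inversion(s): (0,3), (1,3), (1,4), (2,3), (2,4), (6,7). Each pair (i,j) satisfies i < j and arr[i] > arr[j].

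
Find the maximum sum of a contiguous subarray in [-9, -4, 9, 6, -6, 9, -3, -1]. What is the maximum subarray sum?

Using Kadane's algorithm on [-9, -4, 9, 6, -6, 9, -3, -1]:

Scanning through the array:
Position 1 (value -4): max_ending_here = -4, max_so_far = -4
Position 2 (value 9): max_ending_here = 9, max_so_far = 9
Position 3 (value 6): max_ending_here = 15, max_so_far = 15
Position 4 (value -6): max_ending_here = 9, max_so_far = 15
Position 5 (value 9): max_ending_here = 18, max_so_far = 18
Position 6 (value -3): max_ending_here = 15, max_so_far = 18
Position 7 (value -1): max_ending_here = 14, max_so_far = 18

Maximum subarray: [9, 6, -6, 9]
Maximum sum: 18

The maximum subarray is [9, 6, -6, 9] with sum 18. This subarray runs from index 2 to index 5.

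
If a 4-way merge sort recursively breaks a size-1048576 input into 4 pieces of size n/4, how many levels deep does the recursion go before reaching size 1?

For divide and conquer with division factor 4:

Problem sizes at each level:
Level 0: 1048576
Level 1: 262144
Level 2: 65536
Level 3: 16384
Level 4: 4096
Level 5: 1024
Level 6: 256
Level 7: 64
Level 8: 16
Level 9: 4
Level 10: 1

The root is level 0 and the size-1 base case is level 10 (the tree spans levels 0 through 10, i.e. 11 levels counting the root), so the depth is the number of divisions: log_4(1048576) = 10

The recursion tree depth is log_4(1048576) = 10. At each level, the problem size is divided by 4, so it takes 10 divisions to reduce to a base case of size 1. The algorithm makes 4 recursive calls at each level.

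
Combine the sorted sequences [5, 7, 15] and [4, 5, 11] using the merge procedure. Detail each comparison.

Merging process:

Compare 5 vs 4: take 4 from right. Merged: [4]
Compare 5 vs 5: take 5 from left. Merged: [4, 5]
Compare 7 vs 5: take 5 from right. Merged: [4, 5, 5]
Compare 7 vs 11: take 7 from left. Merged: [4, 5, 5, 7]
Compare 15 vs 11: take 11 from right. Merged: [4, 5, 5, 7, 11]
Append remaining from left: [15]. Merged: [4, 5, 5, 7, 11, 15]

Final merged array: [4, 5, 5, 7, 11, 15]
Total comparisons: 5

The merged array is [4, 5, 5, 7, 11, 15], requiring 5 comparisons. The merge step runs in O(n) time where n is the total number of elements.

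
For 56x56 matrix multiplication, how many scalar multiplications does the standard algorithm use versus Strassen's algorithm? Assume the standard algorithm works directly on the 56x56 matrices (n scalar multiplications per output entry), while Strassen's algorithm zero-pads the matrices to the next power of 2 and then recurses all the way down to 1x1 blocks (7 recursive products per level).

Matrix multiplication for 56x56 matrices:

Strassen's algorithm requires power-of-2 dimensions. Pad 56x56 to 64x64 (next power of 2).

Standard algorithm: 56^3 = 175616 multiplications
Strassen's algorithm: 7^(log2(64)) = 7^6 = 117649 multiplications
Savings: 175616 - 117649 = 57967 multiplications

Standard: 175616 multiplications (56^3). Strassen: 117649 multiplications (7^6, after padding to 64x64). Strassen reduces 8 recursive multiplications to 7 at each level.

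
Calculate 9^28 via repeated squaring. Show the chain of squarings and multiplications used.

Computing 9^28 by squaring (build up from 9^1; each line after the first costs one multiplication):

9^1 = 9
9^2 = (9^1)^2 = 9^2 = 81
9^3 = 9 * 9^2 = 9 * 81 = 729
9^6 = (9^3)^2 = 729^2 = 531441
9^7 = 9 * 9^6 = 9 * 531441 = 4782969
9^14 = (9^7)^2 = 4782969^2 = 22876792454961
9^28 = (9^14)^2 = 22876792454961^2 = 523347633027360537213511521

Result: 523347633027360537213511521
Multiplications needed: 6 (6 lines after 9^1)

9^28 = 523347633027360537213511521. Using exponentiation by squaring, this requires 6 multiplications. The key idea: if the exponent is even, square the half-power; if odd, multiply by the base once.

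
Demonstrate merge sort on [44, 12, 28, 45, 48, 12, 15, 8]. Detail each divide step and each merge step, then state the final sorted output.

Merge sort trace:

Split: [44, 12, 28, 45, 48, 12, 15, 8] -> [44, 12, 28, 45] and [48, 12, 15, 8]
  Split: [44, 12, 28, 45] -> [44, 12] and [28, 45]
    Split: [44, 12] -> [44] and [12]
    Merge: [44] + [12] -> [12, 44]
    Split: [28, 45] -> [28] and [45]
    Merge: [28] + [45] -> [28, 45]
  Merge: [12, 44] + [28, 45] -> [12, 28, 44, 45]
  Split: [48, 12, 15, 8] -> [48, 12] and [15, 8]
    Split: [48, 12] -> [48] and [12]
    Merge: [48] + [12] -> [12, 48]
    Split: [15, 8] -> [15] and [8]
    Merge: [15] + [8] -> [8, 15]
  Merge: [12, 48] + [8, 15] -> [8, 12, 15, 48]
Merge: [12, 28, 44, 45] + [8, 12, 15, 48] -> [8, 12, 12, 15, 28, 44, 45, 48]

Final sorted array: [8, 12, 12, 15, 28, 44, 45, 48]

The merge sort proceeds by recursively splitting the array and merging sorted halves.
After all merges, the sorted array is [8, 12, 12, 15, 28, 44, 45, 48].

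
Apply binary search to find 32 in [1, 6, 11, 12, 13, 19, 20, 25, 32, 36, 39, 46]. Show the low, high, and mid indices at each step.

Binary search for 32 in [1, 6, 11, 12, 13, 19, 20, 25, 32, 36, 39, 46]:

lo=0, hi=11, mid=5, arr[mid]=19 -> 19 < 32, search right half
lo=6, hi=11, mid=8, arr[mid]=32 -> Found target at index 8!

Binary search finds 32 at index 8 after 2 comparisons. The search repeatedly halves the search space by comparing with the middle element.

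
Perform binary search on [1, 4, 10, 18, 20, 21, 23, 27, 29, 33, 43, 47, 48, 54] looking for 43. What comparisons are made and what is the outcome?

Binary search for 43 in [1, 4, 10, 18, 20, 21, 23, 27, 29, 33, 43, 47, 48, 54]:

lo=0, hi=13, mid=6, arr[mid]=23 -> 23 < 43, search right half
lo=7, hi=13, mid=10, arr[mid]=43 -> Found target at index 10!

Binary search finds 43 at index 10 after 2 comparisons. The search repeatedly halves the search space by comparing with the middle element.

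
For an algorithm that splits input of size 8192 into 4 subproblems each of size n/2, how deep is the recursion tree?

For divide and conquer with division factor 2:

Problem sizes at each level:
Level 0: 8192
Level 1: 4096
Level 2: 2048
Level 3: 1024
Level 4: 512
Level 5: 256
Level 6: 128
Level 7: 64
Level 8: 32
Level 9: 16
Level 10: 8
Level 11: 4
Level 12: 2
Level 13: 1

The root is level 0 and the size-1 base case is level 13 (the tree spans levels 0 through 13, i.e. 14 levels counting the root), so the depth is the number of divisions: log_2(8192) = 13

The recursion tree depth is log_2(8192) = 13. At each level, the problem size is divided by 2, so it takes 13 divisions to reduce to a base case of size 1. The algorithm makes 4 recursive calls at each level.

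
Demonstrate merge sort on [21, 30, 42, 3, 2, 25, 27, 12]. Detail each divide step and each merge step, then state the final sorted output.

Merge sort trace:

Split: [21, 30, 42, 3, 2, 25, 27, 12] -> [21, 30, 42, 3] and [2, 25, 27, 12]
  Split: [21, 30, 42, 3] -> [21, 30] and [42, 3]
    Split: [21, 30] -> [21] and [30]
    Merge: [21] + [30] -> [21, 30]
    Split: [42, 3] -> [42] and [3]
    Merge: [42] + [3] -> [3, 42]
  Merge: [21, 30] + [3, 42] -> [3, 21, 30, 42]
  Split: [2, 25, 27, 12] -> [2, 25] and [27, 12]
    Split: [2, 25] -> [2] and [25]
    Merge: [2] + [25] -> [2, 25]
    Split: [27, 12] -> [27] and [12]
    Merge: [27] + [12] -> [12, 27]
  Merge: [2, 25] + [12, 27] -> [2, 12, 25, 27]
Merge: [3, 21, 30, 42] + [2, 12, 25, 27] -> [2, 3, 12, 21, 25, 27, 30, 42]

Final sorted array: [2, 3, 12, 21, 25, 27, 30, 42]

The merge sort proceeds by recursively splitting the array and merging sorted halves.
After all merges, the sorted array is [2, 3, 12, 21, 25, 27, 30, 42].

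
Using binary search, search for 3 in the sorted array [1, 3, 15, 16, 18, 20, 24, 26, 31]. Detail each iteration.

Binary search for 3 in [1, 3, 15, 16, 18, 20, 24, 26, 31]:

lo=0, hi=8, mid=4, arr[mid]=18 -> 18 > 3, search left half
lo=0, hi=3, mid=1, arr[mid]=3 -> Found target at index 1!

Binary search finds 3 at index 1 after 2 comparisons. The search repeatedly halves the search space by comparing with the middle element.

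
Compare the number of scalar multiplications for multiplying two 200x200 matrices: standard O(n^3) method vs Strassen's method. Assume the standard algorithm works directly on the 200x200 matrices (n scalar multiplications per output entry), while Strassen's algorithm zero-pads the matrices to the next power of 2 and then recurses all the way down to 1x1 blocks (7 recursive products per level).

Matrix multiplication for 200x200 matrices:

Strassen's algorithm requires power-of-2 dimensions. Pad 200x200 to 256x256 (next power of 2).

Standard algorithm: 200^3 = 8000000 multiplications
Strassen's algorithm: 7^(log2(256)) = 7^8 = 5764801 multiplications
Savings: 8000000 - 5764801 = 2235199 multiplications

Standard: 8000000 multiplications (200^3). Strassen: 5764801 multiplications (7^8, after padding to 256x256). Strassen reduces 8 recursive multiplications to 7 at each level.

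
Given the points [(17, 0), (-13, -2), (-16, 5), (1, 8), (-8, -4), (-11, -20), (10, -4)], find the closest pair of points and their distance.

Computing all pairwise distances among 7 points:

d((17, 0), (-13, -2)) = 30.0666
d((17, 0), (-16, 5)) = 33.3766
d((17, 0), (1, 8)) = 17.8885
d((17, 0), (-8, -4)) = 25.318
d((17, 0), (-11, -20)) = 34.4093
d((17, 0), (10, -4)) = 8.0623
d((-13, -2), (-16, 5)) = 7.6158
d((-13, -2), (1, 8)) = 17.2047
d((-13, -2), (-8, -4)) = 5.3852 <-- minimum
d((-13, -2), (-11, -20)) = 18.1108
d((-13, -2), (10, -4)) = 23.0868
d((-16, 5), (1, 8)) = 17.2627
d((-16, 5), (-8, -4)) = 12.0416
d((-16, 5), (-11, -20)) = 25.4951
d((-16, 5), (10, -4)) = 27.5136
d((1, 8), (-8, -4)) = 15.0
d((1, 8), (-11, -20)) = 30.4631
d((1, 8), (10, -4)) = 15.0
d((-8, -4), (-11, -20)) = 16.2788
d((-8, -4), (10, -4)) = 18.0
d((-11, -20), (10, -4)) = 26.4008

Closest pair: (-13, -2) and (-8, -4) with distance 5.3852

The closest pair is (-13, -2) and (-8, -4) with Euclidean distance 5.3852. For 7 points, brute-force pairwise comparison is shown above. For large n, the divide-and-conquer algorithm (sort by x, recurse on halves, check the dividing strip) achieves O(n log n).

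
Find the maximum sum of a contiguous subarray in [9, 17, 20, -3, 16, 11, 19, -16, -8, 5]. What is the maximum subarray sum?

Using Kadane's algorithm on [9, 17, 20, -3, 16, 11, 19, -16, -8, 5]:

Scanning through the array:
Position 1 (value 17): max_ending_here = 26, max_so_far = 26
Position 2 (value 20): max_ending_here = 46, max_so_far = 46
Position 3 (value -3): max_ending_here = 43, max_so_far = 46
Position 4 (value 16): max_ending_here = 59, max_so_far = 59
Position 5 (value 11): max_ending_here = 70, max_so_far = 70
Position 6 (value 19): max_ending_here = 89, max_so_far = 89
Position 7 (value -16): max_ending_here = 73, max_so_far = 89
Position 8 (value -8): max_ending_here = 65, max_so_far = 89
Position 9 (value 5): max_ending_here = 70, max_so_far = 89

Maximum subarray: [9, 17, 20, -3, 16, 11, 19]
Maximum sum: 89

The maximum subarray is [9, 17, 20, -3, 16, 11, 19] with sum 89. This subarray runs from index 0 to index 6.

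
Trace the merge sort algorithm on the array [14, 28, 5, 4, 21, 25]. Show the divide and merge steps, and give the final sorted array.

Merge sort trace:

Split: [14, 28, 5, 4, 21, 25] -> [14, 28, 5] and [4, 21, 25]
  Split: [14, 28, 5] -> [14] and [28, 5]
    Split: [28, 5] -> [28] and [5]
    Merge: [28] + [5] -> [5, 28]
  Merge: [14] + [5, 28] -> [5, 14, 28]
  Split: [4, 21, 25] -> [4] and [21, 25]
    Split: [21, 25] -> [21] and [25]
    Merge: [21] + [25] -> [21, 25]
  Merge: [4] + [21, 25] -> [4, 21, 25]
Merge: [5, 14, 28] + [4, 21, 25] -> [4, 5, 14, 21, 25, 28]

Final sorted array: [4, 5, 14, 21, 25, 28]

The merge sort proceeds by recursively splitting the array and merging sorted halves.
After all merges, the sorted array is [4, 5, 14, 21, 25, 28].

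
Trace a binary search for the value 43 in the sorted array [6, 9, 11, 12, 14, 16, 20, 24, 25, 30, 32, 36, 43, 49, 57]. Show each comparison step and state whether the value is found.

Binary search for 43 in [6, 9, 11, 12, 14, 16, 20, 24, 25, 30, 32, 36, 43, 49, 57]:

lo=0, hi=14, mid=7, arr[mid]=24 -> 24 < 43, search right half
lo=8, hi=14, mid=11, arr[mid]=36 -> 36 < 43, search right half
lo=12, hi=14, mid=13, arr[mid]=49 -> 49 > 43, search left half
lo=12, hi=12, mid=12, arr[mid]=43 -> Found target at index 12!

Binary search finds 43 at index 12 after 4 comparisons. The search repeatedly halves the search space by comparing with the middle element.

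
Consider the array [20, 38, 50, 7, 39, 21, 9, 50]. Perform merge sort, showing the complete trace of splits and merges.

Merge sort trace:

Split: [20, 38, 50, 7, 39, 21, 9, 50] -> [20, 38, 50, 7] and [39, 21, 9, 50]
  Split: [20, 38, 50, 7] -> [20, 38] and [50, 7]
    Split: [20, 38] -> [20] and [38]
    Merge: [20] + [38] -> [20, 38]
    Split: [50, 7] -> [50] and [7]
    Merge: [50] + [7] -> [7, 50]
  Merge: [20, 38] + [7, 50] -> [7, 20, 38, 50]
  Split: [39, 21, 9, 50] -> [39, 21] and [9, 50]
    Split: [39, 21] -> [39] and [21]
    Merge: [39] + [21] -> [21, 39]
    Split: [9, 50] -> [9] and [50]
    Merge: [9] + [50] -> [9, 50]
  Merge: [21, 39] + [9, 50] -> [9, 21, 39, 50]
Merge: [7, 20, 38, 50] + [9, 21, 39, 50] -> [7, 9, 20, 21, 38, 39, 50, 50]

Final sorted array: [7, 9, 20, 21, 38, 39, 50, 50]

The merge sort proceeds by recursively splitting the array and merging sorted halves.
After all merges, the sorted array is [7, 9, 20, 21, 38, 39, 50, 50].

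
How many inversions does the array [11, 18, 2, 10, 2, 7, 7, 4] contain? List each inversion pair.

Finding inversions in [11, 18, 2, 10, 2, 7, 7, 4]:

(0, 2): arr[0]=11 > arr[2]=2
(0, 3): arr[0]=11 > arr[3]=10
(0, 4): arr[0]=11 > arr[4]=2
(0, 5): arr[0]=11 > arr[5]=7
(0, 6): arr[0]=11 > arr[6]=7
(0, 7): arr[0]=11 > arr[7]=4
(1, 2): arr[1]=18 > arr[2]=2
(1, 3): arr[1]=18 > arr[3]=10
(1, 4): arr[1]=18 > arr[4]=2
(1, 5): arr[1]=18 > arr[5]=7
(1, 6): arr[1]=18 > arr[6]=7
(1, 7): arr[1]=18 > arr[7]=4
(3, 4): arr[3]=10 > arr[4]=2
(3, 5): arr[3]=10 > arr[5]=7
(3, 6): arr[3]=10 > arr[6]=7
(3, 7): arr[3]=10 > arr[7]=4
(5, 7): arr[5]=7 > arr[7]=4
(6, 7): arr[6]=7 > arr[7]=4

Total inversions: 18

The array has 18 inversion(s): (0,2), (0,3), (0,4), (0,5), (0,6), (0,7), (1,2), (1,3), (1,4), (1,5), (1,6), (1,7), (3,4), (3,5), (3,6), (3,7), (5,7), (6,7). Each pair (i,j) satisfies i < j and arr[i] > arr[j].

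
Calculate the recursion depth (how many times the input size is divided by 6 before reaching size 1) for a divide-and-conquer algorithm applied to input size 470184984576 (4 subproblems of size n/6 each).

For divide and conquer with division factor 6:

Problem sizes at each level:
Level 0: 470184984576
Level 1: 78364164096
Level 2: 13060694016
Level 3: 2176782336
Level 4: 362797056
Level 5: 60466176
Level 6: 10077696
Level 7: 1679616
Level 8: 279936
Level 9: 46656
Level 10: 7776
Level 11: 1296
Level 12: 216
Level 13: 36
Level 14: 6
Level 15: 1

The root is level 0 and the size-1 base case is level 15 (the tree spans levels 0 through 15, i.e. 16 levels counting the root), so the depth is the number of divisions: log_6(470184984576) = 15

The recursion tree depth is log_6(470184984576) = 15. At each level, the problem size is divided by 6, so it takes 15 divisions to reduce to a base case of size 1. The algorithm makes 4 recursive calls at each level.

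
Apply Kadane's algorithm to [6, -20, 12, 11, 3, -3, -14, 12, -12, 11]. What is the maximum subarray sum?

Using Kadane's algorithm on [6, -20, 12, 11, 3, -3, -14, 12, -12, 11]:

Scanning through the array:
Position 1 (value -20): max_ending_here = -14, max_so_far = 6
Position 2 (value 12): max_ending_here = 12, max_so_far = 12
Position 3 (value 11): max_ending_here = 23, max_so_far = 23
Position 4 (value 3): max_ending_here = 26, max_so_far = 26
Position 5 (value -3): max_ending_here = 23, max_so_far = 26
Position 6 (value -14): max_ending_here = 9, max_so_far = 26
Position 7 (value 12): max_ending_here = 21, max_so_far = 26
Position 8 (value -12): max_ending_here = 9, max_so_far = 26
Position 9 (value 11): max_ending_here = 20, max_so_far = 26

Maximum subarray: [12, 11, 3]
Maximum sum: 26

The maximum subarray is [12, 11, 3] with sum 26. This subarray runs from index 2 to index 4.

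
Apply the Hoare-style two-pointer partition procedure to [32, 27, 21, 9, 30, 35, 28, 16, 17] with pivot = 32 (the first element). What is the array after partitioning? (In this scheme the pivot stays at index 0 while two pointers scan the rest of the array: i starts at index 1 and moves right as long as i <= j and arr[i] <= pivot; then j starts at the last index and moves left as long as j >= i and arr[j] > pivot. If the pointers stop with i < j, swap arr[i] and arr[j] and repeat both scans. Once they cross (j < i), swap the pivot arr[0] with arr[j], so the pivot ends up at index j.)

Hoare-style two-pointer partition with pivot = 32:

Initial array: [32, 27, 21, 9, 30, 35, 28, 16, 17]

Pointers start at i = 1, j = 8.
i stops at index 5 (arr[5]=35 > 32), j stops at index 8 (arr[8]=17 <= 32): swap arr[5] and arr[8], array becomes [32, 27, 21, 9, 30, 17, 28, 16, 35]
i ends at 8, j ends at 7: the pointers have crossed (j < i), so scanning stops.

Swap pivot arr[0] with arr[7] to place pivot at position 7: [16, 27, 21, 9, 30, 17, 28, 32, 35]
Pivot position: 7

After partitioning with pivot 32, the array becomes [16, 27, 21, 9, 30, 17, 28, 32, 35]. The pivot is placed at index 7. All elements to the left of the pivot are <= 32, and all elements to the right are > 32.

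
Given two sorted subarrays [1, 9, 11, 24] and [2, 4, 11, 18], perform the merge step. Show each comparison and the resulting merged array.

Merging process:

Compare 1 vs 2: take 1 from left. Merged: [1]
Compare 9 vs 2: take 2 from right. Merged: [1, 2]
Compare 9 vs 4: take 4 from right. Merged: [1, 2, 4]
Compare 9 vs 11: take 9 from left. Merged: [1, 2, 4, 9]
Compare 11 vs 11: take 11 from left. Merged: [1, 2, 4, 9, 11]
Compare 24 vs 11: take 11 from right. Merged: [1, 2, 4, 9, 11, 11]
Compare 24 vs 18: take 18 from right. Merged: [1, 2, 4, 9, 11, 11, 18]
Append remaining from left: [24]. Merged: [1, 2, 4, 9, 11, 11, 18, 24]

Final merged array: [1, 2, 4, 9, 11, 11, 18, 24]
Total comparisons: 7

The merged array is [1, 2, 4, 9, 11, 11, 18, 24], requiring 7 comparisons. The merge step runs in O(n) time where n is the total number of elements.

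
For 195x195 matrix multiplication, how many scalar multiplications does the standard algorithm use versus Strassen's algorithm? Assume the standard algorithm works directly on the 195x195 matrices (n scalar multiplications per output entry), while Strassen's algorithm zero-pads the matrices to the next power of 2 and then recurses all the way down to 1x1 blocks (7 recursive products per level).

Matrix multiplication for 195x195 matrices:

Strassen's algorithm requires power-of-2 dimensions. Pad 195x195 to 256x256 (next power of 2).

Standard algorithm: 195^3 = 7414875 multiplications
Strassen's algorithm: 7^(log2(256)) = 7^8 = 5764801 multiplications
Savings: 7414875 - 5764801 = 1650074 multiplications

Standard: 7414875 multiplications (195^3). Strassen: 5764801 multiplications (7^8, after padding to 256x256). Strassen reduces 8 recursive multiplications to 7 at each level.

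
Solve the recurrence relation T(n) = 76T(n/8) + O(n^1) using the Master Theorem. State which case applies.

Master Theorem for T(n) = 76T(n/8) + O(n^1):

a = 76, b = 8, c = 1
log_b(a) = log_8(76) = 2.0826

Case 1: c = 1 < log_8(76) = 2.0826
T(n) = O(n^(log_8 76))

For T(n) = 76T(n/8) + O(n^1): log_8(76) = 2.0826. This is Case 1 of the Master Theorem (c < log_b(a), work dominated by leaves), giving O(n^(log_8 76)).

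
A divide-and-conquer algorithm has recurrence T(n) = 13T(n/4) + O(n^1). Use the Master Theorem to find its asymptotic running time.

Master Theorem for T(n) = 13T(n/4) + O(n^1):

a = 13, b = 4, c = 1
log_b(a) = log_4(13) = 1.8502

Case 1: c = 1 < log_4(13) = 1.8502
T(n) = O(n^(log_4 13))

For T(n) = 13T(n/4) + O(n^1): log_4(13) = 1.8502. This is Case 1 of the Master Theorem (c < log_b(a), work dominated by leaves), giving O(n^(log_4 13)).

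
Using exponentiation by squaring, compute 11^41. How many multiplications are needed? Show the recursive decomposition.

Computing 11^41 by squaring (build up from 11^1; each line after the first costs one multiplication):

11^1 = 11
11^2 = (11^1)^2 = 11^2 = 121
11^4 = (11^2)^2 = 121^2 = 14641
11^5 = 11 * 11^4 = 11 * 14641 = 161051
11^10 = (11^5)^2 = 161051^2 = 25937424601
11^20 = (11^10)^2 = 25937424601^2 = 672749994932560009201
11^40 = (11^20)^2 = 672749994932560009201^2 = 452592555681759518058893560348969204658401
11^41 = 11 * 11^40 = 11 * 452592555681759518058893560348969204658401 = 4978518112499354698647829163838661251242411

Result: 4978518112499354698647829163838661251242411
Multiplications needed: 7 (7 lines after 11^1)

11^41 = 4978518112499354698647829163838661251242411. Using exponentiation by squaring, this requires 7 multiplications. The key idea: if the exponent is even, square the half-power; if odd, multiply by the base once.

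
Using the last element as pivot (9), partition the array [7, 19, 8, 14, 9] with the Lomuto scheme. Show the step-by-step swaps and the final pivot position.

Lomuto partition with pivot = 9:

Initial array: [7, 19, 8, 14, 9]

arr[0]=7 <= 9: swap with position 0, array becomes [7, 19, 8, 14, 9]
arr[1]=19 > 9: no swap
arr[2]=8 <= 9: swap with position 1, array becomes [7, 8, 19, 14, 9]
arr[3]=14 > 9: no swap

Place pivot at position 2: [7, 8, 9, 14, 19]
Pivot position: 2

After partitioning with pivot 9, the array becomes [7, 8, 9, 14, 19]. The pivot is placed at index 2. All elements to the left of the pivot are <= 9, and all elements to the right are > 9.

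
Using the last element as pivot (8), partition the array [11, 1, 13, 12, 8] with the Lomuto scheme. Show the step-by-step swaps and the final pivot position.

Lomuto partition with pivot = 8:

Initial array: [11, 1, 13, 12, 8]

arr[0]=11 > 8: no swap
arr[1]=1 <= 8: swap with position 0, array becomes [1, 11, 13, 12, 8]
arr[2]=13 > 8: no swap
arr[3]=12 > 8: no swap

Place pivot at position 1: [1, 8, 13, 12, 11]
Pivot position: 1

After partitioning with pivot 8, the array becomes [1, 8, 13, 12, 11]. The pivot is placed at index 1. All elements to the left of the pivot are <= 8, and all elements to the right are > 8.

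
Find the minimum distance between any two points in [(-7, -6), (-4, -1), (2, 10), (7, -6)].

Computing all pairwise distances among 4 points:

d((-7, -6), (-4, -1)) = 5.831 <-- minimum
d((-7, -6), (2, 10)) = 18.3576
d((-7, -6), (7, -6)) = 14.0
d((-4, -1), (2, 10)) = 12.53
d((-4, -1), (7, -6)) = 12.083
d((2, 10), (7, -6)) = 16.7631

Closest pair: (-7, -6) and (-4, -1) with distance 5.831

The closest pair is (-7, -6) and (-4, -1) with Euclidean distance 5.831. For 4 points, brute-force pairwise comparison is shown above. For large n, the divide-and-conquer algorithm (sort by x, recurse on halves, check the dividing strip) achieves O(n log n).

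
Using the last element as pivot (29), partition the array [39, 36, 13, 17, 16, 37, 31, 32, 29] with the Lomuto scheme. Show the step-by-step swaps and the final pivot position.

Lomuto partition with pivot = 29:

Initial array: [39, 36, 13, 17, 16, 37, 31, 32, 29]

arr[0]=39 > 29: no swap
arr[1]=36 > 29: no swap
arr[2]=13 <= 29: swap with position 0, array becomes [13, 36, 39, 17, 16, 37, 31, 32, 29]
arr[3]=17 <= 29: swap with position 1, array becomes [13, 17, 39, 36, 16, 37, 31, 32, 29]
arr[4]=16 <= 29: swap with position 2, array becomes [13, 17, 16, 36, 39, 37, 31, 32, 29]
arr[5]=37 > 29: no swap
arr[6]=31 > 29: no swap
arr[7]=32 > 29: no swap

Place pivot at position 3: [13, 17, 16, 29, 39, 37, 31, 32, 36]
Pivot position: 3

After partitioning with pivot 29, the array becomes [13, 17, 16, 29, 39, 37, 31, 32, 36]. The pivot is placed at index 3. All elements to the left of the pivot are <= 29, and all elements to the right are > 29.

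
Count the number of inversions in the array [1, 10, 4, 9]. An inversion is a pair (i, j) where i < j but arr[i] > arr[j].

Finding inversions in [1, 10, 4, 9]:

(1, 2): arr[1]=10 > arr[2]=4
(1, 3): arr[1]=10 > arr[3]=9

Total inversions: 2

The array has 2 inversion(s): (1,2), (1,3). Each pair (i,j) satisfies i < j and arr[i] > arr[j].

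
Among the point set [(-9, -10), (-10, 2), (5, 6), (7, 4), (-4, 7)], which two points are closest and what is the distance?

Computing all pairwise distances among 5 points:

d((-9, -10), (-10, 2)) = 12.0416
d((-9, -10), (5, 6)) = 21.2603
d((-9, -10), (7, 4)) = 21.2603
d((-9, -10), (-4, 7)) = 17.72
d((-10, 2), (5, 6)) = 15.5242
d((-10, 2), (7, 4)) = 17.1172
d((-10, 2), (-4, 7)) = 7.8102
d((5, 6), (7, 4)) = 2.8284 <-- minimum
d((5, 6), (-4, 7)) = 9.0554
d((7, 4), (-4, 7)) = 11.4018

Closest pair: (5, 6) and (7, 4) with distance 2.8284

The closest pair is (5, 6) and (7, 4) with Euclidean distance 2.8284. For 5 points, brute-force pairwise comparison is shown above. For large n, the divide-and-conquer algorithm (sort by x, recurse on halves, check the dividing strip) achieves O(n log n).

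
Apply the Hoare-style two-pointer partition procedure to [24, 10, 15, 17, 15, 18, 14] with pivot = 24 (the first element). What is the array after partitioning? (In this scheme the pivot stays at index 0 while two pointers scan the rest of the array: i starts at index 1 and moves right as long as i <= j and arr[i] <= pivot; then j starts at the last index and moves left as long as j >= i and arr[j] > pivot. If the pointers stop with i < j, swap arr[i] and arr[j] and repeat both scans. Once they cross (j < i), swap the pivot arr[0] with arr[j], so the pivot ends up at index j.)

Hoare-style two-pointer partition with pivot = 24:

Initial array: [24, 10, 15, 17, 15, 18, 14]

Pointers start at i = 1, j = 6.
i ends at 7, j ends at 6: the pointers have crossed (j < i), so scanning stops.

Swap pivot arr[0] with arr[6] to place pivot at position 6: [14, 10, 15, 17, 15, 18, 24]
Pivot position: 6

After partitioning with pivot 24, the array becomes [14, 10, 15, 17, 15, 18, 24]. The pivot is placed at index 6. All elements to the left of the pivot are <= 24, and all elements to the right are > 24.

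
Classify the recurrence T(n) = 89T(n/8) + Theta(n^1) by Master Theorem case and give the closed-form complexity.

Master Theorem for T(n) = 89T(n/8) + O(n^1):

a = 89, b = 8, c = 1
log_b(a) = log_8(89) = 2.1586

Case 1: c = 1 < log_8(89) = 2.1586
T(n) = O(n^(log_8 89))

For T(n) = 89T(n/8) + O(n^1): log_8(89) = 2.1586. This is Case 1 of the Master Theorem (c < log_b(a), work dominated by leaves), giving O(n^(log_8 89)).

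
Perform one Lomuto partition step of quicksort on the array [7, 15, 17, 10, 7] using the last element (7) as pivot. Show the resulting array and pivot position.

Lomuto partition with pivot = 7:

Initial array: [7, 15, 17, 10, 7]

arr[0]=7 <= 7: swap with position 0, array becomes [7, 15, 17, 10, 7]
arr[1]=15 > 7: no swap
arr[2]=17 > 7: no swap
arr[3]=10 > 7: no swap

Place pivot at position 1: [7, 7, 17, 10, 15]
Pivot position: 1

After partitioning with pivot 7, the array becomes [7, 7, 17, 10, 15]. The pivot is placed at index 1. All elements to the left of the pivot are <= 7, and all elements to the right are > 7.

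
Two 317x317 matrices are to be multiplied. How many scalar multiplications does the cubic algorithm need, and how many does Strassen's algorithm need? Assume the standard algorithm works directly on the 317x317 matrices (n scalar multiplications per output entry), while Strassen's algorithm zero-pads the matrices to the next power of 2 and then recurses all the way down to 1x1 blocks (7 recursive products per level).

Matrix multiplication for 317x317 matrices:

Strassen's algorithm requires power-of-2 dimensions. Pad 317x317 to 512x512 (next power of 2).

Standard algorithm: 317^3 = 31855013 multiplications
Strassen's algorithm: 7^(log2(512)) = 7^9 = 40353607 multiplications
Difference: 31855013 - 40353607 = -8498594 (Strassen uses MORE here due to padding overhead — for small or just-over-power-of-2 n, padding can outweigh the per-level savings)

Standard: 31855013 multiplications (317^3). Strassen: 40353607 multiplications (7^9, after padding to 512x512). Strassen reduces 8 recursive multiplications to 7 at each level.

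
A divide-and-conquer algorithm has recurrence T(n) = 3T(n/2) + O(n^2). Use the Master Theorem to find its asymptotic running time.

Master Theorem for T(n) = 3T(n/2) + O(n^2):

a = 3, b = 2, c = 2
log_b(a) = log_2(3) = 1.5850

Case 3: c = 2 > log_2(3) = 1.5850
T(n) = O(n^2) = O(n^2)

For T(n) = 3T(n/2) + O(n^2): log_2(3) = 1.5850. This is Case 3 of the Master Theorem (c > log_b(a), work dominated by root), giving O(n^2).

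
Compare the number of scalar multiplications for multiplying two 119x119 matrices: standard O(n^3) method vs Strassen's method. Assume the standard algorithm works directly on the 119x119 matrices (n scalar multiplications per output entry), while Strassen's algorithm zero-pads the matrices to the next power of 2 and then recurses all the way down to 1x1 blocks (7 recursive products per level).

Matrix multiplication for 119x119 matrices:

Strassen's algorithm requires power-of-2 dimensions. Pad 119x119 to 128x128 (next power of 2).

Standard algorithm: 119^3 = 1685159 multiplications
Strassen's algorithm: 7^(log2(128)) = 7^7 = 823543 multiplications
Savings: 1685159 - 823543 = 861616 multiplications

Standard: 1685159 multiplications (119^3). Strassen: 823543 multiplications (7^7, after padding to 128x128). Strassen reduces 8 recursive multiplications to 7 at each level.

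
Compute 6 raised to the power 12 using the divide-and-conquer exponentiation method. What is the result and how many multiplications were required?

Computing 6^12 by squaring (build up from 6^1; each line after the first costs one multiplication):

6^1 = 6
6^2 = (6^1)^2 = 6^2 = 36
6^3 = 6 * 6^2 = 6 * 36 = 216
6^6 = (6^3)^2 = 216^2 = 46656
6^12 = (6^6)^2 = 46656^2 = 2176782336

Result: 2176782336
Multiplications needed: 4 (4 lines after 6^1)

6^12 = 2176782336. Using exponentiation by squaring, this requires 4 multiplications. The key idea: if the exponent is even, square the half-power; if odd, multiply by the base once.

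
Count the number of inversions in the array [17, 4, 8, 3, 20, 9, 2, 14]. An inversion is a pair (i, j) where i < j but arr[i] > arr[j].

Finding inversions in [17, 4, 8, 3, 20, 9, 2, 14]:

(0, 1): arr[0]=17 > arr[1]=4
(0, 2): arr[0]=17 > arr[2]=8
(0, 3): arr[0]=17 > arr[3]=3
(0, 5): arr[0]=17 > arr[5]=9
(0, 6): arr[0]=17 > arr[6]=2
(0, 7): arr[0]=17 > arr[7]=14
(1, 3): arr[1]=4 > arr[3]=3
(1, 6): arr[1]=4 > arr[6]=2
(2, 3): arr[2]=8 > arr[3]=3
(2, 6): arr[2]=8 > arr[6]=2
(3, 6): arr[3]=3 > arr[6]=2
(4, 5): arr[4]=20 > arr[5]=9
(4, 6): arr[4]=20 > arr[6]=2
(4, 7): arr[4]=20 > arr[7]=14
(5, 6): arr[5]=9 > arr[6]=2

Total inversions: 15

The array has 15 inversion(s): (0,1), (0,2), (0,3), (0,5), (0,6), (0,7), (1,3), (1,6), (2,3), (2,6), (3,6), (4,5), (4,6), (4,7), (5,6). Each pair (i,j) satisfies i < j and arr[i] > arr[j].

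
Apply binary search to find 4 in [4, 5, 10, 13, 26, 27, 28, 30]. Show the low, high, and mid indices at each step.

Binary search for 4 in [4, 5, 10, 13, 26, 27, 28, 30]:

lo=0, hi=7, mid=3, arr[mid]=13 -> 13 > 4, search left half
lo=0, hi=2, mid=1, arr[mid]=5 -> 5 > 4, search left half
lo=0, hi=0, mid=0, arr[mid]=4 -> Found target at index 0!

Binary search finds 4 at index 0 after 3 comparisons. The search repeatedly halves the search space by comparing with the middle element.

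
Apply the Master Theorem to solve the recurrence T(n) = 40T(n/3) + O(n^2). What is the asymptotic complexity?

Master Theorem for T(n) = 40T(n/3) + O(n^2):

a = 40, b = 3, c = 2
log_b(a) = log_3(40) = 3.3578

Case 1: c = 2 < log_3(40) = 3.3578
T(n) = O(n^(log_3 40))

For T(n) = 40T(n/3) + O(n^2): log_3(40) = 3.3578. This is Case 1 of the Master Theorem (c < log_b(a), work dominated by leaves), giving O(n^(log_3 40)).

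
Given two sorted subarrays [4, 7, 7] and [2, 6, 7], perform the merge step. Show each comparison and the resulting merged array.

Merging process:

Compare 4 vs 2: take 2 from right. Merged: [2]
Compare 4 vs 6: take 4 from left. Merged: [2, 4]
Compare 7 vs 6: take 6 from right. Merged: [2, 4, 6]
Compare 7 vs 7: take 7 from left. Merged: [2, 4, 6, 7]
Compare 7 vs 7: take 7 from left. Merged: [2, 4, 6, 7, 7]
Append remaining from right: [7]. Merged: [2, 4, 6, 7, 7, 7]

Final merged array: [2, 4, 6, 7, 7, 7]
Total comparisons: 5

The merged array is [2, 4, 6, 7, 7, 7], requiring 5 comparisons. The merge step runs in O(n) time where n is the total number of elements.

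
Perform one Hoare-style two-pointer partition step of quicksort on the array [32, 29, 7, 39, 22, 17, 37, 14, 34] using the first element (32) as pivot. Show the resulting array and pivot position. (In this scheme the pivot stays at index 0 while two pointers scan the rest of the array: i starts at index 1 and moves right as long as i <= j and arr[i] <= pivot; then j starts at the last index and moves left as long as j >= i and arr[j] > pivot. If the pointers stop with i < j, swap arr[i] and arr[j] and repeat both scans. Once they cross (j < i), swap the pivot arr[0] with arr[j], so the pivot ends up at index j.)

Hoare-style two-pointer partition with pivot = 32:

Initial array: [32, 29, 7, 39, 22, 17, 37, 14, 34]

Pointers start at i = 1, j = 8.
i stops at index 3 (arr[3]=39 > 32), j stops at index 7 (arr[7]=14 <= 32): swap arr[3] and arr[7], array becomes [32, 29, 7, 14, 22, 17, 37, 39, 34]
i ends at 6, j ends at 5: the pointers have crossed (j < i), so scanning stops.

Swap pivot arr[0] with arr[5] to place pivot at position 5: [17, 29, 7, 14, 22, 32, 37, 39, 34]
Pivot position: 5

After partitioning with pivot 32, the array becomes [17, 29, 7, 14, 22, 32, 37, 39, 34]. The pivot is placed at index 5. All elements to the left of the pivot are <= 32, and all elements to the right are > 32.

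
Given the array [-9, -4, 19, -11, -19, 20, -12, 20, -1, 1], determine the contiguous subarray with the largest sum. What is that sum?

Using Kadane's algorithm on [-9, -4, 19, -11, -19, 20, -12, 20, -1, 1]:

Scanning through the array:
Position 1 (value -4): max_ending_here = -4, max_so_far = -4
Position 2 (value 19): max_ending_here = 19, max_so_far = 19
Position 3 (value -11): max_ending_here = 8, max_so_far = 19
Position 4 (value -19): max_ending_here = -11, max_so_far = 19
Position 5 (value 20): max_ending_here = 20, max_so_far = 20
Position 6 (value -12): max_ending_here = 8, max_so_far = 20
Position 7 (value 20): max_ending_here = 28, max_so_far = 28
Position 8 (value -1): max_ending_here = 27, max_so_far = 28
Position 9 (value 1): max_ending_here = 28, max_so_far = 28

Maximum subarray: [20, -12, 20]
Maximum sum: 28

The maximum subarray is [20, -12, 20] with sum 28. This subarray runs from index 5 to index 7.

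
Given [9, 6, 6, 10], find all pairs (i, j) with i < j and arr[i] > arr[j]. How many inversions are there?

Finding inversions in [9, 6, 6, 10]:

(0, 1): arr[0]=9 > arr[1]=6
(0, 2): arr[0]=9 > arr[2]=6

Total inversions: 2

The array has 2 inversion(s): (0,1), (0,2). Each pair (i,j) satisfies i < j and arr[i] > arr[j].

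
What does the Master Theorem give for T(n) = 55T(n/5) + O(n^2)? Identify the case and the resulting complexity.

Master Theorem for T(n) = 55T(n/5) + O(n^2):

a = 55, b = 5, c = 2
log_b(a) = log_5(55) = 2.4899

Case 1: c = 2 < log_5(55) = 2.4899
T(n) = O(n^(log_5 55))

For T(n) = 55T(n/5) + O(n^2): log_5(55) = 2.4899. This is Case 1 of the Master Theorem (c < log_b(a), work dominated by leaves), giving O(n^(log_5 55)).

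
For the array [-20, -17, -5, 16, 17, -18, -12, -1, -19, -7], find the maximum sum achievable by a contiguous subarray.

Using Kadane's algorithm on [-20, -17, -5, 16, 17, -18, -12, -1, -19, -7]:

Scanning through the array:
Position 1 (value -17): max_ending_here = -17, max_so_far = -17
Position 2 (value -5): max_ending_here = -5, max_so_far = -5
Position 3 (value 16): max_ending_here = 16, max_so_far = 16
Position 4 (value 17): max_ending_here = 33, max_so_far = 33
Position 5 (value -18): max_ending_here = 15, max_so_far = 33
Position 6 (value -12): max_ending_here = 3, max_so_far = 33
Position 7 (value -1): max_ending_here = 2, max_so_far = 33
Position 8 (value -19): max_ending_here = -17, max_so_far = 33
Position 9 (value -7): max_ending_here = -7, max_so_far = 33

Maximum subarray: [16, 17]
Maximum sum: 33

The maximum subarray is [16, 17] with sum 33. This subarray runs from index 3 to index 4.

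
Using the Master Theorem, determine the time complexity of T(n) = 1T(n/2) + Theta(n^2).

Master Theorem for T(n) = 1T(n/2) + O(n^2):

a = 1, b = 2, c = 2
log_b(a) = log_2(1) = 0.0000

Case 3: c = 2 > log_2(1) = 0.0000
T(n) = O(n^2) = O(n^2)

For T(n) = 1T(n/2) + O(n^2): log_2(1) = 0.0000. This is Case 3 of the Master Theorem (c > log_b(a), work dominated by root), giving O(n^2).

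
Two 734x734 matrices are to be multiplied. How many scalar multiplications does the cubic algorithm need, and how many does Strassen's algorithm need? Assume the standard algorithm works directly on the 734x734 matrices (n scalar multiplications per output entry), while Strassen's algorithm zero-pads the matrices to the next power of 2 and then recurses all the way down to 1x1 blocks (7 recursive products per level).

Matrix multiplication for 734x734 matrices:

Strassen's algorithm requires power-of-2 dimensions. Pad 734x734 to 1024x1024 (next power of 2).

Standard algorithm: 734^3 = 395446904 multiplications
Strassen's algorithm: 7^(log2(1024)) = 7^10 = 282475249 multiplications
Savings: 395446904 - 282475249 = 112971655 multiplications

Standard: 395446904 multiplications (734^3). Strassen: 282475249 multiplications (7^10, after padding to 1024x1024). Strassen reduces 8 recursive multiplications to 7 at each level.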